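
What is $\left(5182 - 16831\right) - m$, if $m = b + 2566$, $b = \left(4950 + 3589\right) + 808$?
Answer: $-23562$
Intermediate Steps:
$b = 9347$ ($b = 8539 + 808 = 9347$)
$m = 11913$ ($m = 9347 + 2566 = 11913$)
$\left(5182 - 16831\right) - m = \left(5182 - 16831\right) - 11913 = -11649 - 11913 = -23562$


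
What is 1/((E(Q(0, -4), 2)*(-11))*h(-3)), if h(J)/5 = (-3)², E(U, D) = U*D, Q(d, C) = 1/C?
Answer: 2/495 ≈ 0.0040404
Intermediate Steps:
E(U, D) = D*U
h(J) = 45 (h(J) = 5*(-3)² = 5*9 = 45)
1/((E(Q(0, -4), 2)*(-11))*h(-3)) = 1/(((2/(-4))*(-11))*45) = 1/(((2*(-¼))*(-11))*45) = 1/(-½*(-11)*45) = 1/((11/2)*45) = 1/(495/2) = 2/495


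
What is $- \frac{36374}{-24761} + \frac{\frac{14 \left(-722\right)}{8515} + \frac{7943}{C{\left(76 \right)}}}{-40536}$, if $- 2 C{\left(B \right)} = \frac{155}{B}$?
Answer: $\frac{36676965271073}{22078734218970} \approx 1.6612$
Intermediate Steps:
$C{\left(B \right)} = - \frac{155}{2 B}$ ($C{\left(B \right)} = - \frac{155 \frac{1}{B}}{2} = - \frac{155}{2 B}$)
$- \frac{36374}{-24761} + \frac{\frac{14 \left(-722\right)}{8515} + \frac{7943}{C{\left(76 \right)}}}{-40536} = - \frac{36374}{-24761} + \frac{\frac{14 \left(-722\right)}{8515} + \frac{7943}{\left(- \frac{155}{2}\right) \frac{1}{76}}}{-40536} = \left(-36374\right) \left(- \frac{1}{24761}\right) + \left(\left(-10108\right) \frac{1}{8515} + \frac{7943}{\left(- \frac{155}{2}\right) \frac{1}{76}}\right) \left(- \frac{1}{40536}\right) = \frac{36374}{24761} + \left(- \frac{10108}{8515} + \frac{7943}{- \frac{155}{152}}\right) \left(- \frac{1}{40536}\right) = \frac{36374}{24761} + \left(- \frac{10108}{8515} + 7943 \left(- \frac{152}{155}\right)\right) \left(- \frac{1}{40536}\right) = \frac{36374}{24761} + \left(- \frac{10108}{8515} - \frac{1207336}{155}\right) \left(- \frac{1}{40536}\right) = \frac{36374}{24761} - - \frac{171367213}{891673770} = \frac{36374}{24761} + \frac{171367213}{891673770} = \frac{36676965271073}{22078734218970}$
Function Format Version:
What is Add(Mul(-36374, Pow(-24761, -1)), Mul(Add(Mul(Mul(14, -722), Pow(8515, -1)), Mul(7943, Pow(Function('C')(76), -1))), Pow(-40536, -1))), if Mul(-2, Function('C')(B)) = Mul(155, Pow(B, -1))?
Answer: Rational(36676965271073, 22078734218970) ≈ 1.6612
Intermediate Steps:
Function('C')(B) = Mul(Rational(-155, 2), Pow(B, -1)) (Function('C')(B) = Mul(Rational(-1, 2), Mul(155, Pow(B, -1))) = Mul(Rational(-155, 2), Pow(B, -1)))
Add(Mul(-36374, Pow(-24761, -1)), Mul(Add(Mul(Mul(14, -722), Pow(8515, -1)), Mul(7943, Pow(Function('C')(76), -1))), Pow(-40536, -1))) = Add(Mul(-36374, Pow(-24761, -1)), Mul(Add(Mul(Mul(14, -722), Pow(8515, -1)), Mul(7943, Pow(Mul(Rational(-155, 2), Pow(76, -1)), -1))), Pow(-40536, -1))) = Add(Mul(-36374, Rational(-1, 24761)), Mul(Add(Mul(-10108, Rational(1, 8515)), Mul(7943, Pow(Mul(Rational(-155, 2), Rational(1, 76)), -1))), Rational(-1, 40536))) = Add(Rational(36374, 24761), Mul(Add(Rational(-10108, 8515), Mul(7943, Pow(Rational(-155, 152), -1))), Rational(-1, 40536))) = Add(Rational(36374, 24761), Mul(Add(Rational(-10108, 8515), Mul(7943, Rational(-152, 155))), Rational(-1, 40536))) = Add(Rational(36374, 24761), Mul(Add(Rational(-10108, 8515), Rational(-1207336, 155)), Rational(-1, 40536))) = Add(Rational(36374, 24761), Mul(Rational(-2056406556, 263965), Rational(-1, 40536))) = Add(Rational(36374, 24761), Rational(171367213, 891673770)) = Rational(36676965271073, 22078734218970)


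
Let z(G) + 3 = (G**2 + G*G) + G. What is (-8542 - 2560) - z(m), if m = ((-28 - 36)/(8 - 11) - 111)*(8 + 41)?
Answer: -347537870/9 ≈ -3.8615e+7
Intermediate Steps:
m = -13181/3 (m = (-64/(-3) - 111)*49 = (-64*(-1/3) - 111)*49 = (64/3 - 111)*49 = -269/3*49 = -13181/3 ≈ -4393.7)
z(G) = -3 + G + 2*G**2 (z(G) = -3 + ((G**2 + G*G) + G) = -3 + ((G**2 + G**2) + G) = -3 + (2*G**2 + G) = -3 + (G + 2*G**2) = -3 + G + 2*G**2)
(-8542 - 2560) - z(m) = (-8542 - 2560) - (-3 - 13181/3 + 2*(-13181/3)**2) = -11102 - (-3 - 13181/3 + 2*(173738761/9)) = -11102 - (-3 - 13181/3 + 347477522/9) = -11102 - 1*347437952/9 = -11102 - 347437952/9 = -347537870/9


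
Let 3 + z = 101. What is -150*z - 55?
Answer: -14755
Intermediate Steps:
z = 98 (z = -3 + 101 = 98)
-150*z - 55 = -150*98 - 55 = -14700 - 55 = -14755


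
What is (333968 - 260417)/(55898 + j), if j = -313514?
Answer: -24517/85872 ≈ -0.28551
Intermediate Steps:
(333968 - 260417)/(55898 + j) = (333968 - 260417)/(55898 - 313514) = 73551/(-257616) = 73551*(-1/257616) = -24517/85872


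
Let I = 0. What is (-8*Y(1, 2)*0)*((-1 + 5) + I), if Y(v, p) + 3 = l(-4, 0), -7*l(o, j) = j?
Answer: 0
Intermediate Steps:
l(o, j) = -j/7
Y(v, p) = -3 (Y(v, p) = -3 - ⅐*0 = -3 + 0 = -3)
(-8*Y(1, 2)*0)*((-1 + 5) + I) = (-8*(-3)*0)*((-1 + 5) + 0) = (24*0)*(4 + 0) = 0*4 = 0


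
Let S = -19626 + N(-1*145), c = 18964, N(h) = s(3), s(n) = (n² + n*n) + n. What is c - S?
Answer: 38569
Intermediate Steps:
s(n) = n + 2*n² (s(n) = (n² + n²) + n = 2*n² + n = n + 2*n²)
N(h) = 21 (N(h) = 3*(1 + 2*3) = 3*(1 + 6) = 3*7 = 21)
S = -19605 (S = -19626 + 21 = -19605)
c - S = 18964 - 1*(-19605) = 18964 + 19605 = 38569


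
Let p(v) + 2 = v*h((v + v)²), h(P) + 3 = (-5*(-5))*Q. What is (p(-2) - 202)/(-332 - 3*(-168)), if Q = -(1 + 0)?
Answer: -37/43 ≈ -0.86047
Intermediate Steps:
Q = -1 (Q = -1*1 = -1)
h(P) = -28 (h(P) = -3 - 5*(-5)*(-1) = -3 + 25*(-1) = -3 - 25 = -28)
p(v) = -2 - 28*v (p(v) = -2 + v*(-28) = -2 - 28*v)
(p(-2) - 202)/(-332 - 3*(-168)) = ((-2 - 28*(-2)) - 202)/(-332 - 3*(-168)) = ((-2 + 56) - 202)/(-332 + 504) = (54 - 202)/172 = -148*1/172 = -37/43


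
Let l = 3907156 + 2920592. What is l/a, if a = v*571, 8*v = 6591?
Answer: 18207328/1254487 ≈ 14.514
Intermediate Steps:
v = 6591/8 (v = (1/8)*6591 = 6591/8 ≈ 823.88)
l = 6827748
a = 3763461/8 (a = (6591/8)*571 = 3763461/8 ≈ 4.7043e+5)
l/a = 6827748/(3763461/8) = 6827748*(8/3763461) = 18207328/1254487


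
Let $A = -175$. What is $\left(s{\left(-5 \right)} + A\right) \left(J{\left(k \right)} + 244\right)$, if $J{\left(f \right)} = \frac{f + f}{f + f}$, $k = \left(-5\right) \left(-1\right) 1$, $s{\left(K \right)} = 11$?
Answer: $-40180$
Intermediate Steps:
$k = 5$ ($k = 5 \cdot 1 = 5$)
$J{\left(f \right)} = 1$ ($J{\left(f \right)} = \frac{2 f}{2 f} = 2 f \frac{1}{2 f} = 1$)
$\left(s{\left(-5 \right)} + A\right) \left(J{\left(k \right)} + 244\right) = \left(11 - 175\right) \left(1 + 244\right) = \left(-164\right) 245 = -40180$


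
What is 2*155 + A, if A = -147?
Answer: 163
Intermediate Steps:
2*155 + A = 2*155 - 147 = 310 - 147 = 163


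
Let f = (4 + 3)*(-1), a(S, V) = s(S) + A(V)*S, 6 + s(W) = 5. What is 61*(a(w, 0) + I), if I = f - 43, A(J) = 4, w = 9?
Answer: -915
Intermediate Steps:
s(W) = -1 (s(W) = -6 + 5 = -1)
a(S, V) = -1 + 4*S
f = -7 (f = 7*(-1) = -7)
I = -50 (I = -7 - 43 = -50)
61*(a(w, 0) + I) = 61*((-1 + 4*9) - 50) = 61*((-1 + 36) - 50) = 61*(35 - 50) = 61*(-15) = -915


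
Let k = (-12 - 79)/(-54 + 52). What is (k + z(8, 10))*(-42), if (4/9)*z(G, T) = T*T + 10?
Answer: -12306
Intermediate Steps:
z(G, T) = 45/2 + 9*T²/4 (z(G, T) = 9*(T*T + 10)/4 = 9*(T² + 10)/4 = 9*(10 + T²)/4 = 45/2 + 9*T²/4)
k = 91/2 (k = -91/(-2) = -91*(-½) = 91/2 ≈ 45.500)
(k + z(8, 10))*(-42) = (91/2 + (45/2 + (9/4)*10²))*(-42) = (91/2 + (45/2 + (9/4)*100))*(-42) = (91/2 + (45/2 + 225))*(-42) = (91/2 + 495/2)*(-42) = 293*(-42) = -12306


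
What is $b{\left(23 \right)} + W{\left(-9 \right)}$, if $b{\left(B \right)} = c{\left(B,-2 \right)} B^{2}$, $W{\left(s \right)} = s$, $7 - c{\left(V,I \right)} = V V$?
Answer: $-276147$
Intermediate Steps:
$c{\left(V,I \right)} = 7 - V^{2}$ ($c{\left(V,I \right)} = 7 - V V = 7 - V^{2}$)
$b{\left(B \right)} = B^{2} \left(7 - B^{2}\right)$ ($b{\left(B \right)} = \left(7 - B^{2}\right) B^{2} = B^{2} \left(7 - B^{2}\right)$)
$b{\left(23 \right)} + W{\left(-9 \right)} = 23^{2} \left(7 - 23^{2}\right) - 9 = 529 \left(7 - 529\right) - 9 = 529 \left(-522\right) - 9 = -276138 - 9 = -276147$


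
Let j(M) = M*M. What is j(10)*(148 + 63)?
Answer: 21100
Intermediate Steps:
j(M) = M²
j(10)*(148 + 63) = 10²*(148 + 63) = 100*211 = 21100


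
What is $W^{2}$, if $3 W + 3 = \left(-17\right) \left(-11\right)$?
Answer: $\frac{33856}{9} \approx 3761.8$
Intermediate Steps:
$W = \frac{184}{3}$ ($W = -1 + \frac{\left(-17\right) \left(-11\right)}{3} = -1 + \frac{1}{3} \cdot 187 = -1 + \frac{187}{3} = \frac{184}{3} \approx 61.333$)
$W^{2} = \left(\frac{184}{3}\right)^{2} = \frac{33856}{9}$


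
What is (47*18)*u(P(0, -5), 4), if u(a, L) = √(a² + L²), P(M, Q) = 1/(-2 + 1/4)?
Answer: 16920*√2/7 ≈ 3418.4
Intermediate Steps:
P(M, Q) = -4/7 (P(M, Q) = 1/(-2 + ¼) = 1/(-7/4) = -4/7)
u(a, L) = √(L² + a²)
(47*18)*u(P(0, -5), 4) = (47*18)*√(4² + (-4/7)²) = 846*√(16 + 16/49) = 846*√(800/49) = 846*(20*√2/7) = 16920*√2/7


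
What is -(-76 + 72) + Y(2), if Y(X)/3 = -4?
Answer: -8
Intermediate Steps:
Y(X) = -12 (Y(X) = 3*(-4) = -12)
-(-76 + 72) + Y(2) = -(-76 + 72) - 12 = -1*(-4) - 12 = 4 - 12 = -8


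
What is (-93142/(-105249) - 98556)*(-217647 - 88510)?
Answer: 3175713688298414/105249 ≈ 3.0173e+10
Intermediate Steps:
(-93142/(-105249) - 98556)*(-217647 - 88510) = (-93142*(-1/105249) - 98556)*(-306157) = (93142/105249 - 98556)*(-306157) = -10372827302/105249*(-306157) = 3175713688298414/105249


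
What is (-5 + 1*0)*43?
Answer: -215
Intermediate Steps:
(-5 + 1*0)*43 = (-5 + 0)*43 = -5*43 = -215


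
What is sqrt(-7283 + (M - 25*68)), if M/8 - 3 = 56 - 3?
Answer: I*sqrt(8535) ≈ 92.385*I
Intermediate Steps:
M = 448 (M = 24 + 8*(56 - 3) = 24 + 8*53 = 24 + 424 = 448)
sqrt(-7283 + (M - 25*68)) = sqrt(-7283 + (448 - 25*68)) = sqrt(-7283 + (448 - 1700)) = sqrt(-7283 - 1252) = sqrt(-8535) = I*sqrt(8535)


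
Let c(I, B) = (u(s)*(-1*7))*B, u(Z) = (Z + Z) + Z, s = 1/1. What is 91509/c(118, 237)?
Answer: -30503/1659 ≈ -18.386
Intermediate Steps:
s = 1 (s = 1*1 = 1)
u(Z) = 3*Z (u(Z) = 2*Z + Z = 3*Z)
c(I, B) = -21*B (c(I, B) = ((3*1)*(-1*7))*B = (3*(-7))*B = -21*B)
91509/c(118, 237) = 91509/((-21*237)) = 91509/(-4977) = 91509*(-1/4977) = -30503/1659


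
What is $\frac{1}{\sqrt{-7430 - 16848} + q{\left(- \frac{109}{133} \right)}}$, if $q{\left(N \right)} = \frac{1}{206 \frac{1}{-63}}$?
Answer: $- \frac{12978}{1030265177} - \frac{42436 i \sqrt{24278}}{1030265177} \approx -1.2597 \cdot 10^{-5} - 0.0064179 i$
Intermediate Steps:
$q{\left(N \right)} = - \frac{63}{206}$ ($q{\left(N \right)} = \frac{1}{206 \left(- \frac{1}{63}\right)} = \frac{1}{- \frac{206}{63}} = - \frac{63}{206}$)
$\frac{1}{\sqrt{-7430 - 16848} + q{\left(- \frac{109}{133} \right)}} = \frac{1}{\sqrt{-7430 - 16848} - \frac{63}{206}} = \frac{1}{\sqrt{-24278} - \frac{63}{206}} = \frac{1}{i \sqrt{24278} - \frac{63}{206}} = \frac{1}{- \frac{63}{206} + i \sqrt{24278}}$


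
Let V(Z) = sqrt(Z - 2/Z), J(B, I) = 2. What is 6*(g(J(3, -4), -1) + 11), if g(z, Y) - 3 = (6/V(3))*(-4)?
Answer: 84 - 144*sqrt(21)/7 ≈ -10.270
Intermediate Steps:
g(z, Y) = 3 - 24*sqrt(21)/7 (g(z, Y) = 3 + (6/(sqrt(3 - 2/3)))*(-4) = 3 + (6/(sqrt(7/3)))*(-4) = 3 + (6/((sqrt(21)/3)))*(-4) = 3 + (6*(sqrt(21)/7))*(-4) = 3 + (6*sqrt(21)/7)*(-4) = 3 - 24*sqrt(21)/7)
6*(g(J(3, -4), -1) + 11) = 6*((3 - 24*sqrt(21)/7) + 11) = 6*(14 - 24*sqrt(21)/7) = 84 - 144*sqrt(21)/7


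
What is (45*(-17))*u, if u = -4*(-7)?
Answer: -21420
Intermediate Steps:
u = 28
(45*(-17))*u = (45*(-17))*28 = -765*28 = -21420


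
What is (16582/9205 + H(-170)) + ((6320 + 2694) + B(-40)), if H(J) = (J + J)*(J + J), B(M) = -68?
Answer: 1146462512/9205 ≈ 1.2455e+5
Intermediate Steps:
H(J) = 4*J**2 (H(J) = (2*J)*(2*J) = 4*J**2)
(16582/9205 + H(-170)) + ((6320 + 2694) + B(-40)) = (16582/9205 + 4*(-170)**2) + ((6320 + 2694) - 68) = (16582*(1/9205) + 4*28900) + (9014 - 68) = (16582/9205 + 115600) + 8946 = 1064114582/9205 + 8946 = 1146462512/9205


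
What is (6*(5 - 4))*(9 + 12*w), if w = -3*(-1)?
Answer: 270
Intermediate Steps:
w = 3
(6*(5 - 4))*(9 + 12*w) = (6*(5 - 4))*(9 + 12*3) = (6*1)*(9 + 36) = 6*45 = 270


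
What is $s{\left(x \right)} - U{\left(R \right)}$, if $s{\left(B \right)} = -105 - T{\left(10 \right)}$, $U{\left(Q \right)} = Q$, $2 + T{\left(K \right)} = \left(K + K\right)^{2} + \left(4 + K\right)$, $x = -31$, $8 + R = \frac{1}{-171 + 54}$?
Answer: $- \frac{59552}{117} \approx -508.99$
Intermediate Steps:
$R = - \frac{937}{117}$ ($R = -8 + \frac{1}{-171 + 54} = -8 + \frac{1}{-117} = -8 - \frac{1}{117} = - \frac{937}{117} \approx -8.0085$)
$T{\left(K \right)} = 2 + K + 4 K^{2}$ ($T{\left(K \right)} = -2 + \left(\left(K + K\right)^{2} + \left(4 + K\right)\right) = -2 + \left(\left(2 K\right)^{2} + \left(4 + K\right)\right) = -2 + \left(4 K^{2} + \left(4 + K\right)\right) = -2 + \left(4 + K + 4 K^{2}\right) = 2 + K + 4 K^{2}$)
$s{\left(B \right)} = -517$ ($s{\left(B \right)} = -105 - \left(2 + 10 + 4 \cdot 10^{2}\right) = -105 - \left(2 + 10 + 4 \cdot 100\right) = -105 - \left(2 + 10 + 400\right) = -105 - 412 = -517$)
$s{\left(x \right)} - U{\left(R \right)} = -517 - - \frac{937}{117} = -517 + \frac{937}{117} = - \frac{59552}{117}$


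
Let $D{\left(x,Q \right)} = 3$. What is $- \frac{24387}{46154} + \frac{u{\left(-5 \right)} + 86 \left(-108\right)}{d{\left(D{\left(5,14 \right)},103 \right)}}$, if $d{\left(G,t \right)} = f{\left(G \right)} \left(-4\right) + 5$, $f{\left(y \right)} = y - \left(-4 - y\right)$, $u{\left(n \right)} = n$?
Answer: $\frac{428055577}{1615390} \approx 264.99$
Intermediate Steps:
$f{\left(y \right)} = 4 + 2 y$ ($f{\left(y \right)} = y + \left(4 + y\right) = 4 + 2 y$)
$d{\left(G,t \right)} = -11 - 8 G$ ($d{\left(G,t \right)} = \left(4 + 2 G\right) \left(-4\right) + 5 = \left(-16 - 8 G\right) + 5 = -11 - 8 G$)
$- \frac{24387}{46154} + \frac{u{\left(-5 \right)} + 86 \left(-108\right)}{d{\left(D{\left(5,14 \right)},103 \right)}} = - \frac{24387}{46154} + \frac{-5 + 86 \left(-108\right)}{-11 - 24} = \left(-24387\right) \frac{1}{46154} + \frac{-5 - 9288}{-11 - 24} = - \frac{24387}{46154} - \frac{9293}{-35} = - \frac{24387}{46154} - - \frac{9293}{35} = - \frac{24387}{46154} + \frac{9293}{35} = \frac{428055577}{1615390}$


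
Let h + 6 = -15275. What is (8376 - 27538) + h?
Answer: -34443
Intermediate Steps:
h = -15281 (h = -6 - 15275 = -15281)
(8376 - 27538) + h = (8376 - 27538) - 15281 = -19162 - 15281 = -34443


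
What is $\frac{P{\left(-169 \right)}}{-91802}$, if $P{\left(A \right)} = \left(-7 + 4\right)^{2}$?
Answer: $- \frac{9}{91802} \approx -9.8037 \cdot 10^{-5}$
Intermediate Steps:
$P{\left(A \right)} = 9$ ($P{\left(A \right)} = \left(-3\right)^{2} = 9$)
$\frac{P{\left(-169 \right)}}{-91802} = \frac{9}{-91802} = 9 \left(- \frac{1}{91802}\right) = - \frac{9}{91802}$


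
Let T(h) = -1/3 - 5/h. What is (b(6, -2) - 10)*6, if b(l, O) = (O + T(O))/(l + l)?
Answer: -719/12 ≈ -59.917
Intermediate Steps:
T(h) = -1/3 - 5/h (T(h) = -1*1/3 - 5/h = -1/3 - 5/h)
b(l, O) = (O + (-15 - O)/(3*O))/(2*l) (b(l, O) = (O + (-15 - O)/(3*O))/(l + l) = (O + (-15 - O)/(3*O))/((2*l)) = (O + (-15 - O)/(3*O))*(1/(2*l)) = (O + (-15 - O)/(3*O))/(2*l))
(b(6, -2) - 10)*6 = ((1/6)*(-15 - 1*(-2) + 3*(-2)**2)/(-2*6) - 10)*6 = ((1/6)*(-1/2)*(1/6)*(-15 + 2 + 3*4) - 10)*6 = ((1/6)*(-1/2)*(1/6)*(-15 + 2 + 12) - 10)*6 = ((1/6)*(-1/2)*(1/6)*(-1) - 10)*6 = (1/72 - 10)*6 = -719/72*6 = -719/12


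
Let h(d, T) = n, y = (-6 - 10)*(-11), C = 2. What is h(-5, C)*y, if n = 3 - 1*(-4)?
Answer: 1232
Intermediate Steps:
y = 176 (y = -16*(-11) = 176)
n = 7 (n = 3 + 4 = 7)
h(d, T) = 7
h(-5, C)*y = 7*176 = 1232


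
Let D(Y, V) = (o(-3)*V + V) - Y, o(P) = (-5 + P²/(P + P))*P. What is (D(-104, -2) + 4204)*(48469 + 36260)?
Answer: 361538643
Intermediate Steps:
o(P) = P*(-5 + P/2) (o(P) = (-5 + P²/((2*P)))*P = (-5 + (1/(2*P))*P²)*P = (-5 + P/2)*P = P*(-5 + P/2))
D(Y, V) = -Y + 41*V/2 (D(Y, V) = (((½)*(-3)*(-10 - 3))*V + V) - Y = (((½)*(-3)*(-13))*V + V) - Y = (39*V/2 + V) - Y = 41*V/2 - Y = -Y + 41*V/2)
(D(-104, -2) + 4204)*(48469 + 36260) = ((-1*(-104) + (41/2)*(-2)) + 4204)*(48469 + 36260) = ((104 - 41) + 4204)*84729 = (63 + 4204)*84729 = 4267*84729 = 361538643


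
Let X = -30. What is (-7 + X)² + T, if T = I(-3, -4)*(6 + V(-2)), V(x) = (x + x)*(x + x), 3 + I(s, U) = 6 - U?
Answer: 1523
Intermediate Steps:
I(s, U) = 3 - U (I(s, U) = -3 + (6 - U) = 3 - U)
V(x) = 4*x² (V(x) = (2*x)*(2*x) = 4*x²)
T = 154 (T = (3 - 1*(-4))*(6 + 4*(-2)²) = (3 + 4)*(6 + 4*4) = 7*(6 + 16) = 7*22 = 154)
(-7 + X)² + T = (-7 - 30)² + 154 = (-37)² + 154 = 1369 + 154 = 1523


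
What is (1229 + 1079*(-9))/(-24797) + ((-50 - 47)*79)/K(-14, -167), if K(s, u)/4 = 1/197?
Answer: -37433790039/99188 ≈ -3.7740e+5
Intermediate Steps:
K(s, u) = 4/197
(1229 + 1079*(-9))/(-24797) + ((-50 - 47)*79)/K(-14, -167) = (1229 + 1079*(-9))/(-24797) + ((-50 - 47)*79)/(4/197) = (1229 - 9711)*(-1/24797) - 97*79*(197/4) = -8482*(-1/24797) - 7663*197/4 = 8482/24797 - 1509611/4 = -37433790039/99188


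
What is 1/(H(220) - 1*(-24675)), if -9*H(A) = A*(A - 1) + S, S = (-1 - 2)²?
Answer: 3/57962 ≈ 5.1758e-5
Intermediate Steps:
S = 9 (S = (-3)² = 9)
H(A) = -1 - A*(-1 + A)/9 (H(A) = -(A*(A - 1) + 9)/9 = -(A*(-1 + A) + 9)/9 = -(9 + A*(-1 + A))/9 = -1 - A*(-1 + A)/9)
1/(H(220) - 1*(-24675)) = 1/((-1 - ⅑*220² + (⅑)*220) - 1*(-24675)) = 1/((-1 - ⅑*48400 + 220/9) + 24675) = 1/((-1 - 48400/9 + 220/9) + 24675) = 1/(-16063/3 + 24675) = 1/(57962/3) = 3/57962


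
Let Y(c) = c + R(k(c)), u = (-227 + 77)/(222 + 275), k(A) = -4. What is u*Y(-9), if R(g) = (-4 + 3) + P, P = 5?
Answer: 750/497 ≈ 1.5091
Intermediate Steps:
R(g) = 4 (R(g) = (-4 + 3) + 5 = -1 + 5 = 4)
u = -150/497 ≈ -0.30181
Y(c) = 4 + c (Y(c) = c + 4 = 4 + c)
u*Y(-9) = -150*(4 - 9)/497 = -150/497*(-5) = 750/497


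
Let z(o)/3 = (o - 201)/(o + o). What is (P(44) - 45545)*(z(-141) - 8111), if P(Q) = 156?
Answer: 17295296894/47 ≈ 3.6799e+8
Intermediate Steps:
z(o) = 3*(-201 + o)/(2*o) (z(o) = 3*((o - 201)/(o + o)) = 3*((-201 + o)/((2*o))) = 3*((-201 + o)*(1/(2*o))) = 3*((-201 + o)/(2*o)) = 3*(-201 + o)/(2*o))
(P(44) - 45545)*(z(-141) - 8111) = (156 - 45545)*((3/2)*(-201 - 141)/(-141) - 8111) = -45389*((3/2)*(-1/141)*(-342) - 8111) = -45389*(171/47 - 8111) = -45389*(-381046/47) = 17295296894/47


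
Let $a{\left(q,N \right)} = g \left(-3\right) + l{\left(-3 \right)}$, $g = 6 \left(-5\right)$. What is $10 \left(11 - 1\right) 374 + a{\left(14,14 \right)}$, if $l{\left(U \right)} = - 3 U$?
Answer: $37499$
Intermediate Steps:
$g = -30$
$a{\left(q,N \right)} = 99$ ($a{\left(q,N \right)} = \left(-30\right) \left(-3\right) - -9 = 90 + 9 = 99$)
$10 \left(11 - 1\right) 374 + a{\left(14,14 \right)} = 10 \left(11 - 1\right) 374 + 99 = 10 \cdot 10 \cdot 374 + 99 = 100 \cdot 374 + 99 = 37400 + 99 = 37499$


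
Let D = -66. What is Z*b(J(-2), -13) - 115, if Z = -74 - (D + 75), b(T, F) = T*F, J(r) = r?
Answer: -2273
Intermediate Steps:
b(T, F) = F*T
Z = -83 (Z = -74 - (-66 + 75) = -74 - 1*9 = -74 - 9 = -83)
Z*b(J(-2), -13) - 115 = -(-1079)*(-2) - 115 = -83*26 - 115 = -2158 - 115 = -2273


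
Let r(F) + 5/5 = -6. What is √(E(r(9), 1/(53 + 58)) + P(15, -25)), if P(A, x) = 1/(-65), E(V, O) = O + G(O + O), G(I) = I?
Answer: 2*√16835/2405 ≈ 0.10790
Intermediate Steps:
r(F) = -7 (r(F) = -1 - 6 = -7)
E(V, O) = 3*O (E(V, O) = O + (O + O) = O + 2*O = 3*O)
P(A, x) = -1/65
√(E(r(9), 1/(53 + 58)) + P(15, -25)) = √(3/(53 + 58) - 1/65) = √(3/111 - 1/65) = √(3*(1/111) - 1/65) = √(1/37 - 1/65) = √(28/2405) = 2*√16835/2405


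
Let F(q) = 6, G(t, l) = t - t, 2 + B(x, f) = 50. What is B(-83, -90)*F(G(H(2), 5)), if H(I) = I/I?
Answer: 288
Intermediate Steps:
B(x, f) = 48 (B(x, f) = -2 + 50 = 48)
H(I) = 1
G(t, l) = 0
B(-83, -90)*F(G(H(2), 5)) = 48*6 = 288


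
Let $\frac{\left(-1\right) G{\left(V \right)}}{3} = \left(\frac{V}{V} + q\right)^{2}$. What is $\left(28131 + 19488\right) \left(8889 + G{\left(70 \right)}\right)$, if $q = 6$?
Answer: $416285298$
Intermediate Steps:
$G{\left(V \right)} = -147$ ($G{\left(V \right)} = - 3 \left(\frac{V}{V} + 6\right)^{2} = - 3 \left(1 + 6\right)^{2} = - 3 \cdot 7^{2} = \left(-3\right) 49 = -147$)
$\left(28131 + 19488\right) \left(8889 + G{\left(70 \right)}\right) = \left(28131 + 19488\right) \left(8889 - 147\right) = 47619 \cdot 8742 = 416285298$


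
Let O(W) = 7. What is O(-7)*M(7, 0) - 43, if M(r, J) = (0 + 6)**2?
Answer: 209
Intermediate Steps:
M(r, J) = 36 (M(r, J) = 6**2 = 36)
O(-7)*M(7, 0) - 43 = 7*36 - 43 = 252 - 43 = 209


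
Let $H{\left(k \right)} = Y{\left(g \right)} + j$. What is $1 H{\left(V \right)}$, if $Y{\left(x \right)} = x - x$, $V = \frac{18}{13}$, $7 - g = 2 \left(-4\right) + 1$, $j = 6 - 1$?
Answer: $5$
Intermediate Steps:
$j = 5$ ($j = 6 - 1 = 5$)
$g = 14$ ($g = 7 - \left(2 \left(-4\right) + 1\right) = 7 - \left(-8 + 1\right) = 7 - -7 = 7 + 7 = 14$)
$V = \frac{18}{13}$ ($V = 18 \cdot \frac{1}{13} = \frac{18}{13} \approx 1.3846$)
$Y{\left(x \right)} = 0$
$H{\left(k \right)} = 5$ ($H{\left(k \right)} = 0 + 5 = 5$)
$1 H{\left(V \right)} = 1 \cdot 5 = 5$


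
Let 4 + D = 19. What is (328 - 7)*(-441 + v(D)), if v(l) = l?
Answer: -136746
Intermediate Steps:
D = 15 (D = -4 + 19 = 15)
(328 - 7)*(-441 + v(D)) = (328 - 7)*(-441 + 15) = 321*(-426) = -136746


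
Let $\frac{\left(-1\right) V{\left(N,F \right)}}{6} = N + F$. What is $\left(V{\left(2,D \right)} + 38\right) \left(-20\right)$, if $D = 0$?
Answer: $-520$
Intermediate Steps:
$V{\left(N,F \right)} = - 6 F - 6 N$ ($V{\left(N,F \right)} = - 6 \left(N + F\right) = - 6 \left(F + N\right) = - 6 F - 6 N$)
$\left(V{\left(2,D \right)} + 38\right) \left(-20\right) = \left(\left(\left(-6\right) 0 - 12\right) + 38\right) \left(-20\right) = \left(\left(0 - 12\right) + 38\right) \left(-20\right) = \left(-12 + 38\right) \left(-20\right) = 26 \left(-20\right) = -520$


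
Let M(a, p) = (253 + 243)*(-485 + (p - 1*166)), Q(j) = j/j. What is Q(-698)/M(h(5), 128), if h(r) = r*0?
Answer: -1/259408 ≈ -3.8549e-6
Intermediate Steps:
h(r) = 0
Q(j) = 1
M(a, p) = -322896 + 496*p (M(a, p) = 496*(-485 + (p - 166)) = 496*(-485 + (-166 + p)) = 496*(-651 + p) = -322896 + 496*p)
Q(-698)/M(h(5), 128) = 1/(-322896 + 496*128) = 1/(-322896 + 63488) = 1/(-259408) = 1*(-1/259408) = -1/259408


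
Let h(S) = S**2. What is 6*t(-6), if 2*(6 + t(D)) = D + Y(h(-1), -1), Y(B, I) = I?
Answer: -57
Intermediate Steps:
t(D) = -13/2 + D/2 (t(D) = -6 + (D - 1)/2 = -6 + (-1 + D)/2 = -6 + (-1/2 + D/2) = -13/2 + D/2)
6*t(-6) = 6*(-13/2 + (1/2)*(-6)) = 6*(-13/2 - 3) = 6*(-19/2) = -57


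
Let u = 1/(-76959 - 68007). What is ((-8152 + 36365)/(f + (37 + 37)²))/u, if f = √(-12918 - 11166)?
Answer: -5599108362702/7502665 + 6134888637*I*√669/7502665 ≈ -7.4628e+5 + 21150.0*I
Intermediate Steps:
f = 6*I*√669 (f = √(-24084) = 6*I*√669 ≈ 155.19*I)
u = -1/144966 (u = 1/(-144966) = -1/144966 ≈ -6.8982e-6)
((-8152 + 36365)/(f + (37 + 37)²))/u = ((-8152 + 36365)/(6*I*√669 + (37 + 37)²))/(-1/144966) = (28213/(6*I*√669 + 74²))*(-144966) = (28213/(6*I*√669 + 5476))*(-144966) = (28213/(5476 + 6*I*√669))*(-144966) = -4089925758/(5476 + 6*I*√669)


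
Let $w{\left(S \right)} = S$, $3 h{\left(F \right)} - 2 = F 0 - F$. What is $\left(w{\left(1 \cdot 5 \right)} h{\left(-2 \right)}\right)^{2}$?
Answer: $\frac{400}{9} \approx 44.444$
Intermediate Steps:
$h{\left(F \right)} = \frac{2}{3} - \frac{F}{3}$ ($h{\left(F \right)} = \frac{2}{3} + \frac{F 0 - F}{3} = \frac{2}{3} + \frac{0 - F}{3} = \frac{2}{3} + \frac{\left(-1\right) F}{3} = \frac{2}{3} - \frac{F}{3}$)
$\left(w{\left(1 \cdot 5 \right)} h{\left(-2 \right)}\right)^{2} = \left(1 \cdot 5 \left(\frac{2}{3} - - \frac{2}{3}\right)\right)^{2} = \left(5 \left(\frac{2}{3} + \frac{2}{3}\right)\right)^{2} = \left(5 \cdot \frac{4}{3}\right)^{2} = \left(\frac{20}{3}\right)^{2} = \frac{400}{9}$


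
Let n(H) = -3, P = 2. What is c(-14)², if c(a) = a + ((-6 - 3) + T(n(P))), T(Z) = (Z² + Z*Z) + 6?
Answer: 1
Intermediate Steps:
T(Z) = 6 + 2*Z² (T(Z) = (Z² + Z²) + 6 = 2*Z² + 6 = 6 + 2*Z²)
c(a) = 15 + a (c(a) = a + ((-6 - 3) + (6 + 2*(-3)²)) = a + (-9 + (6 + 2*9)) = a + (-9 + (6 + 18)) = a + (-9 + 24) = a + 15 = 15 + a)
c(-14)² = (15 - 14)² = 1² = 1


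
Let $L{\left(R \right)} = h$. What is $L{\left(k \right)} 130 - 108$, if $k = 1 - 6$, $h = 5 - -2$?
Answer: $802$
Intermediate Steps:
$h = 7$ ($h = 5 + 2 = 7$)
$k = -5$ ($k = 1 - 6 = -5$)
$L{\left(R \right)} = 7$
$L{\left(k \right)} 130 - 108 = 7 \cdot 130 - 108 = 910 - 108 = 802$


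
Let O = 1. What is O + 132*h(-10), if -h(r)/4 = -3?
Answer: 1585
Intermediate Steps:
h(r) = 12 (h(r) = -4*(-3) = 12)
O + 132*h(-10) = 1 + 132*12 = 1 + 1584 = 1585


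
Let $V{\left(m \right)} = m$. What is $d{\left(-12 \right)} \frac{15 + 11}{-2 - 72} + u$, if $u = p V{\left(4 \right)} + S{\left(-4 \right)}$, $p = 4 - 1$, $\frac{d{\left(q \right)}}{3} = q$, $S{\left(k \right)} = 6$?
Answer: $\frac{1134}{37} \approx 30.649$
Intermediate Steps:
$d{\left(q \right)} = 3 q$
$p = 3$ ($p = 4 - 1 = 3$)
$u = 18$ ($u = 3 \cdot 4 + 6 = 12 + 6 = 18$)
$d{\left(-12 \right)} \frac{15 + 11}{-2 - 72} + u = 3 \left(-12\right) \frac{15 + 11}{-2 - 72} + 18 = - 36 \frac{26}{-74} + 18 = - 36 \cdot 26 \left(- \frac{1}{74}\right) + 18 = \left(-36\right) \left(- \frac{13}{37}\right) + 18 = \frac{468}{37} + 18 = \frac{1134}{37}$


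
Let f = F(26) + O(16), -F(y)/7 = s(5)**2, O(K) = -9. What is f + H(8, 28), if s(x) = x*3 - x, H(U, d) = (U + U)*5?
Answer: -629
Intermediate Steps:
H(U, d) = 10*U (H(U, d) = (2*U)*5 = 10*U)
s(x) = 2*x (s(x) = 3*x - x = 2*x)
F(y) = -700 (F(y) = -7*(2*5)**2 = -7*10**2 = -7*100 = -700)
f = -709 (f = -700 - 9 = -709)
f + H(8, 28) = -709 + 10*8 = -709 + 80 = -629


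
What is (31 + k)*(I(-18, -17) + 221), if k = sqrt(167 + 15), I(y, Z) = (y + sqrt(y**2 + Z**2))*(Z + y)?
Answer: (31 + sqrt(182))*(851 - 35*sqrt(613)) ≈ -692.24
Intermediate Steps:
I(y, Z) = (Z + y)*(y + sqrt(Z**2 + y**2)) (I(y, Z) = (y + sqrt(Z**2 + y**2))*(Z + y) = (Z + y)*(y + sqrt(Z**2 + y**2)))
k = sqrt(182) ≈ 13.491
(31 + k)*(I(-18, -17) + 221) = (31 + sqrt(182))*(((-18)**2 - 17*(-18) - 17*sqrt((-17)**2 + (-18)**2) - 18*sqrt((-17)**2 + (-18)**2)) + 221) = (31 + sqrt(182))*((324 + 306 - 17*sqrt(289 + 324) - 18*sqrt(289 + 324)) + 221) = (31 + sqrt(182))*((324 + 306 - 17*sqrt(613) - 18*sqrt(613)) + 221) = (31 + sqrt(182))*((630 - 35*sqrt(613)) + 221) = (31 + sqrt(182))*(851 - 35*sqrt(613))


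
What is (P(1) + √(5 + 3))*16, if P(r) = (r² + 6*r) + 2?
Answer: 144 + 32*√2 ≈ 189.25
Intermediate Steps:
P(r) = 2 + r² + 6*r
(P(1) + √(5 + 3))*16 = ((2 + 1² + 6*1) + √(5 + 3))*16 = ((2 + 1 + 6) + √8)*16 = (9 + 2*√2)*16 = 144 + 32*√2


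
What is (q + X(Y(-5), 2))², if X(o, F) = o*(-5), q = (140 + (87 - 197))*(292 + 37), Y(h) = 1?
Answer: 97318225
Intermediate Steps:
q = 9870 (q = (140 - 110)*329 = 30*329 = 9870)
X(o, F) = -5*o
(q + X(Y(-5), 2))² = (9870 - 5*1)² = (9870 - 5)² = 9865² = 97318225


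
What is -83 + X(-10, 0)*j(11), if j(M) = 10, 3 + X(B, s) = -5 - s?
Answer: -163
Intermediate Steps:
X(B, s) = -8 - s (X(B, s) = -3 + (-5 - s) = -8 - s)
-83 + X(-10, 0)*j(11) = -83 + (-8 - 1*0)*10 = -83 + (-8 + 0)*10 = -83 - 8*10 = -83 - 80 = -163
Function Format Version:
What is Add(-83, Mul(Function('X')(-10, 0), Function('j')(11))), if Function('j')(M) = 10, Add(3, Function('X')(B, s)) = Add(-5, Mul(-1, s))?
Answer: -163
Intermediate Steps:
Function('X')(B, s) = Add(-8, Mul(-1, s)) (Function('X')(B, s) = Add(-3, Add(-5, Mul(-1, s))) = Add(-8, Mul(-1, s)))
Add(-83, Mul(Function('X')(-10, 0), Function('j')(11))) = Add(-83, Mul(Add(-8, Mul(-1, 0)), 10)) = Add(-83, Mul(Add(-8, 0), 10)) = Add(-83, Mul(-8, 10)) = Add(-83, -80) = -163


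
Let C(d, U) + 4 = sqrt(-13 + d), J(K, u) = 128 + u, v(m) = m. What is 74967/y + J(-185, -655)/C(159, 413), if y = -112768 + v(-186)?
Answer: -123926371/7342010 - 527*sqrt(146)/130 ≈ -65.862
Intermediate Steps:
C(d, U) = -4 + sqrt(-13 + d)
y = -112954 (y = -112768 - 186 = -112954)
74967/y + J(-185, -655)/C(159, 413) = 74967/(-112954) + (128 - 655)/(-4 + sqrt(-13 + 159)) = 74967*(-1/112954) - 527/(-4 + sqrt(146)) = -74967/112954 - 527/(-4 + sqrt(146))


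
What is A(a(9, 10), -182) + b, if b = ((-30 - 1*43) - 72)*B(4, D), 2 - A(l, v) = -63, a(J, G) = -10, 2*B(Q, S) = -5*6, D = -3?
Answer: 2240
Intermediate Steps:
B(Q, S) = -15 (B(Q, S) = (-5*6)/2 = (½)*(-30) = -15)
A(l, v) = 65 (A(l, v) = 2 - 1*(-63) = 2 + 63 = 65)
b = 2175 (b = ((-30 - 1*43) - 72)*(-15) = ((-30 - 43) - 72)*(-15) = (-73 - 72)*(-15) = -145*(-15) = 2175)
A(a(9, 10), -182) + b = 65 + 2175 = 2240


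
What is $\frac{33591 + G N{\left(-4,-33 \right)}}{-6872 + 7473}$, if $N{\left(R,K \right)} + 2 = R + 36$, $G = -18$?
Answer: $\frac{33051}{601} \approx 54.993$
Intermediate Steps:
$N{\left(R,K \right)} = 34 + R$ ($N{\left(R,K \right)} = -2 + \left(R + 36\right) = -2 + \left(36 + R\right) = 34 + R$)
$\frac{33591 + G N{\left(-4,-33 \right)}}{-6872 + 7473} = \frac{33591 - 18 \left(34 - 4\right)}{-6872 + 7473} = \frac{33591 - 540}{601} = \left(33591 - 540\right) \frac{1}{601} = 33051 \cdot \frac{1}{601} = \frac{33051}{601}$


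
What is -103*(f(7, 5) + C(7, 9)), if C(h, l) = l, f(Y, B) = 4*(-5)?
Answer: 1133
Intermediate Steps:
f(Y, B) = -20
-103*(f(7, 5) + C(7, 9)) = -103*(-20 + 9) = -103*(-11) = 1133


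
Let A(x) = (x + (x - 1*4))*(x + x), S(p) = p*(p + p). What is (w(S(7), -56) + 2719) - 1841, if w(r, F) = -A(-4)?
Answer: 782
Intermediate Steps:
S(p) = 2*p**2 (S(p) = p*(2*p) = 2*p**2)
A(x) = 2*x*(-4 + 2*x) (A(x) = (x + (x - 4))*(2*x) = (x + (-4 + x))*(2*x) = (-4 + 2*x)*(2*x) = 2*x*(-4 + 2*x))
w(r, F) = -96 (w(r, F) = -4*(-4)*(-2 - 4) = -4*(-4)*(-6) = -1*96 = -96)
(w(S(7), -56) + 2719) - 1841 = (-96 + 2719) - 1841 = 2623 - 1841 = 782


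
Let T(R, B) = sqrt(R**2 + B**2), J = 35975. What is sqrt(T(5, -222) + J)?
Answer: sqrt(35975 + sqrt(49309)) ≈ 190.26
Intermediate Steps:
T(R, B) = sqrt(B**2 + R**2)
sqrt(T(5, -222) + J) = sqrt(sqrt((-222)**2 + 5**2) + 35975) = sqrt(sqrt(49284 + 25) + 35975) = sqrt(sqrt(49309) + 35975) = sqrt(35975 + sqrt(49309))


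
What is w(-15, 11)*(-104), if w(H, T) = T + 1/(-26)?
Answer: -1140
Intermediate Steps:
w(H, T) = -1/26 + T (w(H, T) = T - 1/26 = -1/26 + T)
w(-15, 11)*(-104) = (-1/26 + 11)*(-104) = (285/26)*(-104) = -1140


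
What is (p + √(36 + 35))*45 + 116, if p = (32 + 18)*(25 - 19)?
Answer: 13616 + 45*√71 ≈ 13995.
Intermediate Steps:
p = 300 (p = 50*6 = 300)
(p + √(36 + 35))*45 + 116 = (300 + √(36 + 35))*45 + 116 = (300 + √71)*45 + 116 = (13500 + 45*√71) + 116 = 13616 + 45*√71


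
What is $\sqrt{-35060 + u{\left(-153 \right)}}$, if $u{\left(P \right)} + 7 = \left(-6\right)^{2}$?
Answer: $i \sqrt{35031} \approx 187.17 i$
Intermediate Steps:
$u{\left(P \right)} = 29$ ($u{\left(P \right)} = -7 + \left(-6\right)^{2} = -7 + 36 = 29$)
$\sqrt{-35060 + u{\left(-153 \right)}} = \sqrt{-35060 + 29} = \sqrt{-35031} = i \sqrt{35031}$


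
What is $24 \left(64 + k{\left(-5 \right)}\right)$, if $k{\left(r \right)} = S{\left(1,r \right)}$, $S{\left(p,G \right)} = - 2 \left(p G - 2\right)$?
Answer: $1872$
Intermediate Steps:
$S{\left(p,G \right)} = 4 - 2 G p$ ($S{\left(p,G \right)} = - 2 \left(G p - 2\right) = - 2 \left(-2 + G p\right) = 4 - 2 G p$)
$k{\left(r \right)} = 4 - 2 r$ ($k{\left(r \right)} = 4 - 2 r 1 = 4 - 2 r$)
$24 \left(64 + k{\left(-5 \right)}\right) = 24 \left(64 + \left(4 - -10\right)\right) = 24 \left(64 + \left(4 + 10\right)\right) = 24 \left(64 + 14\right) = 24 \cdot 78 = 1872$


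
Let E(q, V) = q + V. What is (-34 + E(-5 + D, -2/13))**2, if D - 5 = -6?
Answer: 272484/169 ≈ 1612.3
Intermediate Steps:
D = -1 (D = 5 - 6 = -1)
E(q, V) = V + q
(-34 + E(-5 + D, -2/13))**2 = (-34 + (-2/13 + (-5 - 1)))**2 = (-34 + (-2*1/13 - 6))**2 = (-34 + (-2/13 - 6))**2 = (-34 - 80/13)**2 = (-522/13)**2 = 272484/169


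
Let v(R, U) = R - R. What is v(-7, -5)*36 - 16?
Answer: -16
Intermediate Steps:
v(R, U) = 0
v(-7, -5)*36 - 16 = 0*36 - 16 = 0 - 16 = -16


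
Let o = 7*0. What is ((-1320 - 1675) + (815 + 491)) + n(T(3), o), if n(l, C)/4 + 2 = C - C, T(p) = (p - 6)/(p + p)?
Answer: -1697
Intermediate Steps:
T(p) = (-6 + p)/(2*p) (T(p) = (-6 + p)/((2*p)) = (-6 + p)*(1/(2*p)) = (-6 + p)/(2*p))
o = 0
n(l, C) = -8 (n(l, C) = -8 + 4*(C - C) = -8 + 4*0 = -8 + 0 = -8)
((-1320 - 1675) + (815 + 491)) + n(T(3), o) = ((-1320 - 1675) + (815 + 491)) - 8 = (-2995 + 1306) - 8 = -1689 - 8 = -1697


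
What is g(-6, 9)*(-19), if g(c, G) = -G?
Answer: 171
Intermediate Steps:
g(-6, 9)*(-19) = -1*9*(-19) = -9*(-19) = 171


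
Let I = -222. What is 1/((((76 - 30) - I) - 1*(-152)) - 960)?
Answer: -1/540 ≈ -0.0018519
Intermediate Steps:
1/((((76 - 30) - I) - 1*(-152)) - 960) = 1/((((76 - 30) - 1*(-222)) - 1*(-152)) - 960) = 1/(((46 + 222) + 152) - 960) = 1/((268 + 152) - 960) = 1/(420 - 960) = 1/(-540) = -1/540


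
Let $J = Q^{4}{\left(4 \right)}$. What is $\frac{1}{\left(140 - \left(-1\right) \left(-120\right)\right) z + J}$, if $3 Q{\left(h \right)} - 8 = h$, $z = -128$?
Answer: $- \frac{1}{2304} \approx -0.00043403$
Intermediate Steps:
$Q{\left(h \right)} = \frac{8}{3} + \frac{h}{3}$
$J = 256$ ($J = \left(\frac{8}{3} + \frac{1}{3} \cdot 4\right)^{4} = \left(\frac{8}{3} + \frac{4}{3}\right)^{4} = 4^{4} = 256$)
$\frac{1}{\left(140 - \left(-1\right) \left(-120\right)\right) z + J} = \frac{1}{\left(140 - \left(-1\right) \left(-120\right)\right) \left(-128\right) + 256} = \frac{1}{\left(140 - 120\right) \left(-128\right) + 256} = \frac{1}{20 \left(-128\right) + 256} = \frac{1}{-2560 + 256} = \frac{1}{-2304} = - \frac{1}{2304}$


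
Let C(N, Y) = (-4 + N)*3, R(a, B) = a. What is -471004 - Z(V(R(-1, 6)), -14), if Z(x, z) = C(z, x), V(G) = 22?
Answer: -470950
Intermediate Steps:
C(N, Y) = -12 + 3*N
Z(x, z) = -12 + 3*z
-471004 - Z(V(R(-1, 6)), -14) = -471004 - (-12 + 3*(-14)) = -471004 - (-12 - 42) = -471004 - 1*(-54) = -471004 + 54 = -470950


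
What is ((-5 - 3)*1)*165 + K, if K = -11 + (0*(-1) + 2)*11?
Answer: -1309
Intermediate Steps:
K = 11 (K = -11 + (0 + 2)*11 = -11 + 2*11 = -11 + 22 = 11)
((-5 - 3)*1)*165 + K = ((-5 - 3)*1)*165 + 11 = -8*1*165 + 11 = -8*165 + 11 = -1320 + 11 = -1309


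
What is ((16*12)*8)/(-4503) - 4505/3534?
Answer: -451127/279186 ≈ -1.6159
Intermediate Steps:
((16*12)*8)/(-4503) - 4505/3534 = (192*8)*(-1/4503) - 4505*1/3534 = 1536*(-1/4503) - 4505/3534 = -512/1501 - 4505/3534 = -451127/279186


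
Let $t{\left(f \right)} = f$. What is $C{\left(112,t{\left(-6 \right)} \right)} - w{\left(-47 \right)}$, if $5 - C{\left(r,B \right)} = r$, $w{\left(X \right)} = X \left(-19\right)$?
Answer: $-1000$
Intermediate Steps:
$w{\left(X \right)} = - 19 X$
$C{\left(r,B \right)} = 5 - r$
$C{\left(112,t{\left(-6 \right)} \right)} - w{\left(-47 \right)} = \left(5 - 112\right) - \left(-19\right) \left(-47\right) = \left(5 - 112\right) - 893 = -107 - 893 = -1000$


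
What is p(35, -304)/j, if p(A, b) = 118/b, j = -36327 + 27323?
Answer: 59/1368608 ≈ 4.3109e-5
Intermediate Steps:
j = -9004
p(35, -304)/j = (118/(-304))/(-9004) = (118*(-1/304))*(-1/9004) = -59/152*(-1/9004) = 59/1368608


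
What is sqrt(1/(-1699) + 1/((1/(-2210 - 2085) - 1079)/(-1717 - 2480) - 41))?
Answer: I*sqrt(39132247386585289614454)/1247807458891 ≈ 0.15853*I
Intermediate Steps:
sqrt(1/(-1699) + 1/((1/(-2210 - 2085) - 1079)/(-1717 - 2480) - 41)) = sqrt(-1/1699 + 1/((1/(-4295) - 1079)/(-4197) - 41)) = sqrt(-1/1699 + 1/((-1/4295 - 1079)*(-1/4197) - 41)) = sqrt(-1/1699 + 1/(-4634306/4295*(-1/4197) - 41)) = sqrt(-1/1699 + 1/(4634306/18026115 - 41)) = sqrt(-1/1699 + 1/(-734436409/18026115)) = sqrt(-1/1699 - 18026115/734436409) = sqrt(-31360805794/1247807458891) = I*sqrt(39132247386585289614454)/1247807458891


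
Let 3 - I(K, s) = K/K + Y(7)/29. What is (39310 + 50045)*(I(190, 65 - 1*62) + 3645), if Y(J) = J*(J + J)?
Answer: 9441696075/29 ≈ 3.2558e+8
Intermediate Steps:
Y(J) = 2*J² (Y(J) = J*(2*J) = 2*J²)
I(K, s) = -40/29 (I(K, s) = 3 - (K/K + (2*7²)/29) = 3 - (1 + (2*49)*(1/29)) = 3 - (1 + 98*(1/29)) = 3 - (1 + 98/29) = 3 - 1*127/29 = 3 - 127/29 = -40/29)
(39310 + 50045)*(I(190, 65 - 1*62) + 3645) = (39310 + 50045)*(-40/29 + 3645) = 89355*(105665/29) = 9441696075/29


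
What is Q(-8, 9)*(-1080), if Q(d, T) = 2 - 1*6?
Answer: 4320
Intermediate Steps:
Q(d, T) = -4 (Q(d, T) = 2 - 6 = -4)
Q(-8, 9)*(-1080) = -4*(-1080) = 4320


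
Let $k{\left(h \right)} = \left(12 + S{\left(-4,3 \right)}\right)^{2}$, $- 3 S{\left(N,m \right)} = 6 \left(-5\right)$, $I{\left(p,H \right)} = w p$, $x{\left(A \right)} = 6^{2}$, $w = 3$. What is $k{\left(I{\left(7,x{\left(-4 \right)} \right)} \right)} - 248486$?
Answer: $-248002$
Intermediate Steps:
$x{\left(A \right)} = 36$
$I{\left(p,H \right)} = 3 p$
$S{\left(N,m \right)} = 10$ ($S{\left(N,m \right)} = - \frac{6 \left(-5\right)}{3} = \left(- \frac{1}{3}\right) \left(-30\right) = 10$)
$k{\left(h \right)} = 484$ ($k{\left(h \right)} = \left(12 + 10\right)^{2} = 22^{2} = 484$)
$k{\left(I{\left(7,x{\left(-4 \right)} \right)} \right)} - 248486 = 484 - 248486 = -248002$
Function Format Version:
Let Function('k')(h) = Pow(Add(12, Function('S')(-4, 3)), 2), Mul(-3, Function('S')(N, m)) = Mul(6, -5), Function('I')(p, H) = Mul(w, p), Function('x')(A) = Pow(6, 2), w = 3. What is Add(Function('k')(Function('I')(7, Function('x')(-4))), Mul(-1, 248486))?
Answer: -248002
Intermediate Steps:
Function('x')(A) = 36
Function('I')(p, H) = Mul(3, p)
Function('S')(N, m) = 10 (Function('S')(N, m) = Mul(Rational(-1, 3), Mul(6, -5)) = Mul(Rational(-1, 3), -30) = 10)
Function('k')(h) = 484 (Function('k')(h) = Pow(Add(12, 10), 2) = Pow(22, 2) = 484)
Add(Function('k')(Function('I')(7, Function('x')(-4))), Mul(-1, 248486)) = Add(484, Mul(-1, 248486)) = Add(484, -248486) = -248002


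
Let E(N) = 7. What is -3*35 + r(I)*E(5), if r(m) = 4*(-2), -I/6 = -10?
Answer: -161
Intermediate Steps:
I = 60 (I = -6*(-10) = 60)
r(m) = -8
-3*35 + r(I)*E(5) = -3*35 - 8*7 = -105 - 56 = -161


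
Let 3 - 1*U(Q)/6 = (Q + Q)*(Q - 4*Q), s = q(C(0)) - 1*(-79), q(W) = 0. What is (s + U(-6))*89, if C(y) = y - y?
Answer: 123977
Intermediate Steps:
C(y) = 0
s = 79 (s = 0 - 1*(-79) = 0 + 79 = 79)
U(Q) = 18 + 36*Q² (U(Q) = 18 - 6*(Q + Q)*(Q - 4*Q) = 18 - 6*2*Q*(-3*Q) = 18 - (-36)*Q² = 18 + 36*Q²)
(s + U(-6))*89 = (79 + (18 + 36*(-6)²))*89 = (79 + (18 + 36*36))*89 = (79 + (18 + 1296))*89 = (79 + 1314)*89 = 1393*89 = 123977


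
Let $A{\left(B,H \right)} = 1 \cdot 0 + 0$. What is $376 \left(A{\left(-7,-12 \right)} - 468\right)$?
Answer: $-175968$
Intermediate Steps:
$A{\left(B,H \right)} = 0$ ($A{\left(B,H \right)} = 0 + 0 = 0$)
$376 \left(A{\left(-7,-12 \right)} - 468\right) = 376 \left(0 - 468\right) = 376 \left(-468\right) = -175968$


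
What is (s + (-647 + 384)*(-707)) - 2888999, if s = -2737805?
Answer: -5440863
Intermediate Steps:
(s + (-647 + 384)*(-707)) - 2888999 = (-2737805 + (-647 + 384)*(-707)) - 2888999 = (-2737805 - 263*(-707)) - 2888999 = (-2737805 + 185941) - 2888999 = -2551864 - 2888999 = -5440863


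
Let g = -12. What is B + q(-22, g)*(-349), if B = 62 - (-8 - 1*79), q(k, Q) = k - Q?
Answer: 3639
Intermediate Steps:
B = 149 (B = 62 - (-8 - 79) = 62 - 1*(-87) = 62 + 87 = 149)
B + q(-22, g)*(-349) = 149 + (-22 - 1*(-12))*(-349) = 149 + (-22 + 12)*(-349) = 149 - 10*(-349) = 149 + 3490 = 3639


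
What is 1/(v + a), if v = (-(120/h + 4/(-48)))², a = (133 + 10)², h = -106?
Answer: 404496/8272136233 ≈ 4.8899e-5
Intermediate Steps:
a = 20449 (a = 143² = 20449)
v = 597529/404496 (v = (-(120/(-106) + 4/(-48)))² = (-(120*(-1/106) + 4*(-1/48)))² = (-(-60/53 - 1/12))² = (-1*(-773/636))² = (773/636)² = 597529/404496 ≈ 1.4772)
1/(v + a) = 1/(597529/404496 + 20449) = 1/(8272136233/404496) = 404496/8272136233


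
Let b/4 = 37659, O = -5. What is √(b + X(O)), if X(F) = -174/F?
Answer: 3*√418530/5 ≈ 388.16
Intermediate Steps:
b = 150636 (b = 4*37659 = 150636)
√(b + X(O)) = √(150636 - 174/(-5)) = √(150636 - 174*(-⅕)) = √(150636 + 174/5) = √(753354/5) = 3*√418530/5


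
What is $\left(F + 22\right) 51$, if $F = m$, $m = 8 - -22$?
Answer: $2652$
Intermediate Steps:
$m = 30$ ($m = 8 + 22 = 30$)
$F = 30$
$\left(F + 22\right) 51 = \left(30 + 22\right) 51 = 52 \cdot 51 = 2652$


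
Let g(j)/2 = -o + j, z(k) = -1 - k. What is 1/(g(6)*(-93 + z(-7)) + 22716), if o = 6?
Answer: 1/22716 ≈ 4.4022e-5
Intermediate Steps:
g(j) = -12 + 2*j (g(j) = 2*(-1*6 + j) = 2*(-6 + j) = -12 + 2*j)
1/(g(6)*(-93 + z(-7)) + 22716) = 1/((-12 + 2*6)*(-93 + (-1 - 1*(-7))) + 22716) = 1/((-12 + 12)*(-93 + (-1 + 7)) + 22716) = 1/(0*(-93 + 6) + 22716) = 1/(0*(-87) + 22716) = 1/(0 + 22716) = 1/22716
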